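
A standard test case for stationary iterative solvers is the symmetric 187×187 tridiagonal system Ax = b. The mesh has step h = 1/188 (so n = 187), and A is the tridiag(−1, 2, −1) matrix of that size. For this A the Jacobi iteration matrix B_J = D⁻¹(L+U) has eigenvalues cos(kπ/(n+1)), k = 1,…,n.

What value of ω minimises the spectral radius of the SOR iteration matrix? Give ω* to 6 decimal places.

spectrum of D⁻¹(L+U) = {cos(kπ/188) : 1≤k≤187}; ρ_J = cos(π/188) = 0.999860.
√(1 − cos²(π/188)) = sin(π/188) ≈ 0.0167098.
So ω* = 2/1.0167098 = 1.967130 (Young).
ρ_SOR = ω* − 1 = 1.967130 − 1 = 0.967130.

ω* = 1.967130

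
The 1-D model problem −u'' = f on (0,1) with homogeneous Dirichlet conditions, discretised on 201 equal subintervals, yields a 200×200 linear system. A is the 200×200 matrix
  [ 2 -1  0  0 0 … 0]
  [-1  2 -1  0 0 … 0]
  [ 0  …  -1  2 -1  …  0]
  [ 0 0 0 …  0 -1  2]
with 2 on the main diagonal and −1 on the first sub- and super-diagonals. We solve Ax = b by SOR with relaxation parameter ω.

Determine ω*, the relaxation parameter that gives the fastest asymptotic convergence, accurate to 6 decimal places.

[ρ_J] n=200: ρ(B_J) = cos(π/(n+1)) = cos(π/201) = 0.999878.
√(1−ρ_J²) simplifies to sin(π/201) = 0.0156292.
ω* = 2/(1+0.0156292) = 1.969223
[ρ_SOR] ω* − 1 = 0.969223.

ω* = 1.969223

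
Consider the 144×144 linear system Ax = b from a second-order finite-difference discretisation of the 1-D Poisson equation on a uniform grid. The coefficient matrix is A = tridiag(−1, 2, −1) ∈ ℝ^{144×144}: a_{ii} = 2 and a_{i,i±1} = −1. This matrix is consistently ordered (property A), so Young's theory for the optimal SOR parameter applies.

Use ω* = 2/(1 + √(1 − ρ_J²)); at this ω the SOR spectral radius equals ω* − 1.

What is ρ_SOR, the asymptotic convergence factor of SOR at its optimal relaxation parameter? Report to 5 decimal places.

ρ_J = max_k |cos(kπ/145)| = cos(π/145) = 0.99977
√(1−ρ_J²) = |sin(π/145)| = 0.021664
Young: ω* = 2/(1+√(1−ρ_J²)) = 2/(1+0.021664) = 2/1.021664 = 1.95759.
[ρ_SOR] ω* − 1 = 0.95759.

ρ_SOR = 0.95759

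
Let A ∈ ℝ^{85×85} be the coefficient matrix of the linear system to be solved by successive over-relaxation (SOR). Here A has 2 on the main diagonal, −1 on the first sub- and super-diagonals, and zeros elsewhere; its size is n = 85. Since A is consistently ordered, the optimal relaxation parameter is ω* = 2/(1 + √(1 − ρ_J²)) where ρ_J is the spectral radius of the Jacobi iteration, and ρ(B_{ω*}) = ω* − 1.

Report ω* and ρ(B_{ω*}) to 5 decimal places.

B_J for the 85×85 system has eigenvalues cos(kπ/86); ρ_J = cos(π/86) = 0.99933.
root = sin(π/86) = 0.036522  (since 1−cos² = sin²).
ω* = 2 / (1 + 0.036522) = 2 / 1.036522 ≈ 1.92953.
At ω = 1.92953 every |λ(B_ω)| = ω−1, so ρ_SOR = 0.92953.

ω* = 1.92953, ρ_SOR = 0.92953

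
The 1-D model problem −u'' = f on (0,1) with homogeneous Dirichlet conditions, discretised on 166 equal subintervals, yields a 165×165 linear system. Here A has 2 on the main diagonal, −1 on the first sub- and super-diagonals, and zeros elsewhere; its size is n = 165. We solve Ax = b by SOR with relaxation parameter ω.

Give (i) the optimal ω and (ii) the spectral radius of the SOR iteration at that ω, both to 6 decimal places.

[ρ_J] n=165: ρ(B_J) = cos(π/(n+1)) = cos(π/166) = 0.999821.
root = sin(π/166) = 0.0189241  (since 1−cos² = sin²).
So ω* = 2/1.0189241 = 1.962855 (Young).
ρ(B_{ω*}) = ω*−1 = 0.962855

ω* = 1.962855, ρ_SOR = 0.962855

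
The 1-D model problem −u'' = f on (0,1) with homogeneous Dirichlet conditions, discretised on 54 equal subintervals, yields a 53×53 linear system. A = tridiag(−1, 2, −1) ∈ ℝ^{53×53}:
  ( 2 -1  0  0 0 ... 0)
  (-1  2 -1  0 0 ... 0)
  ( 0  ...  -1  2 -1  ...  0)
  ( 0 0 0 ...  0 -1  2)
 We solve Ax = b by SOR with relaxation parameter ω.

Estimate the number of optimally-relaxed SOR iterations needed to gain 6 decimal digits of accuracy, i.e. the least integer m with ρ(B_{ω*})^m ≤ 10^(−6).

m = 119

B_J for the 53×53 system has eigenvalues cos(kπ/54); ρ_J = cos(π/54) = 0.9983082.
1 − cos²(π/54) = sin²(π/54) ⇒ √(1−ρ_J²) = sin(π/54) = 0.0581448.
ω* = 2/(1+0.0581448) = 1.8901005
ρ_SOR = ω* − 1 ≈ 0.8901005.
ρ_SOR^m ≤ 10^(−6) ⇔ m ≥ 6·ln10/(−ln 0.8901005) = 13.8155/0.116421 = 118.668; m = ⌈118.668⌉ = 119.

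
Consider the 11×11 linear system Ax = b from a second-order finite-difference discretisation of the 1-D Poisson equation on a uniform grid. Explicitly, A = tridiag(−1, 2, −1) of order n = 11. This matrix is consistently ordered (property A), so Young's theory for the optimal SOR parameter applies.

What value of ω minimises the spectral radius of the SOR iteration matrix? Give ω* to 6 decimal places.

ω* = 1.588791

spectrum of D⁻¹(L+U) = {cos(kπ/12) : 1≤k≤11}; ρ_J = cos(π/12) = 0.965926.
1 − cos²(π/12) = sin²(π/12) ⇒ √(1−ρ_J²) = sin(π/12) = 0.2588190.
So ω* = 2/1.2588190 = 1.588791 (Young).
At ω = 1.588791 every |λ(B_ω)| = ω−1, so ρ_SOR = 0.588791.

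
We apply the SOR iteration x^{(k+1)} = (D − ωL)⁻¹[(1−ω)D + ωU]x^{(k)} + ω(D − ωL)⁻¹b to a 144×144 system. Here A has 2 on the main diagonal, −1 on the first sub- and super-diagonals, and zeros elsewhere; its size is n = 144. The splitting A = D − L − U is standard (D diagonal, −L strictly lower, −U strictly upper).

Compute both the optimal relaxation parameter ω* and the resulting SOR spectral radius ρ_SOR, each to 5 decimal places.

ω* = 1.95759, ρ_SOR = 0.95759

ρ_J = max_k |cos(kπ/145)| = cos(π/145) = 0.99977
√(1−ρ_J²) simplifies to sin(π/145) = 0.021664.
[ω*] 2 ÷ (1 + 0.021664) = 2 ÷ 1.021664 = 1.95759.
Hence ρ(B_{ω*}) = 1.95759 − 1 = 0.95759.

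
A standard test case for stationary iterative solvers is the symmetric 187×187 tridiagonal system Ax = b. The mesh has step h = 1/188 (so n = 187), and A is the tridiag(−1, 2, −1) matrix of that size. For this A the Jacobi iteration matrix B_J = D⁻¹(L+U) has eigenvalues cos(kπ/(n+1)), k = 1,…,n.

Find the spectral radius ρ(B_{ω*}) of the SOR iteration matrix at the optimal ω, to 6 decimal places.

ρ_SOR = 0.967130

With n=187, ρ(Jacobi) = cos(π/188) = 0.999860.
√(1 − cos²(π/188)) = sin(π/188) ≈ 0.0167098.
So ω* = 2/1.0167098 = 1.967130 (Young).
ρ(B_{ω*}) = ω*−1 = 0.967130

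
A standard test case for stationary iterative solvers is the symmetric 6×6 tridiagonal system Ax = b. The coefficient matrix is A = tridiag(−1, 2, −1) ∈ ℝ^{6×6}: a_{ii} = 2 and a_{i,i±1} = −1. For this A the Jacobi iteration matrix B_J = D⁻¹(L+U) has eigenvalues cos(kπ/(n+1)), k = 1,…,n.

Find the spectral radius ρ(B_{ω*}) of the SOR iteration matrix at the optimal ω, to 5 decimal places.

ρ_SOR = 0.39481

n=6: λ(B_J) = 1 − λ(A)/2 = cos(kπ/7); k=1 gives ρ_J = 0.90097.
root = sin(π/7) = 0.433884  (since 1−cos² = sin²).
Young: ω* = 2/(1+√(1−ρ_J²)) = 2/(1+0.433884) = 2/1.433884 = 1.39481.
and ρ(B_{ω*}) = 1.39481 − 1 = 0.39481.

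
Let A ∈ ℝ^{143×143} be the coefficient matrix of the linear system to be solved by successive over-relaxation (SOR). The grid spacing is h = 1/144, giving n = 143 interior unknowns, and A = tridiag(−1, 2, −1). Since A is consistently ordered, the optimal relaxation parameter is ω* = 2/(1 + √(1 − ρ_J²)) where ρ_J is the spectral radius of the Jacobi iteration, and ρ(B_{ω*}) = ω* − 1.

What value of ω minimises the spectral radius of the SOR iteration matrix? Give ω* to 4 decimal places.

ω* = 1.9573

½·tridiag(1,0,1) at n=143: λ_k = cos(kπ/144); max |λ| at k=1 ⇒ ρ_J = cos(π/144) ≈ 0.9998.
√(1 − cos²(π/144)) = sin(π/144) ≈ 0.02181.
ω* = 2/(1+0.02181) = 1.9573
At ω = 1.9573 every |λ(B_ω)| = ω−1, so ρ_SOR = 0.9573.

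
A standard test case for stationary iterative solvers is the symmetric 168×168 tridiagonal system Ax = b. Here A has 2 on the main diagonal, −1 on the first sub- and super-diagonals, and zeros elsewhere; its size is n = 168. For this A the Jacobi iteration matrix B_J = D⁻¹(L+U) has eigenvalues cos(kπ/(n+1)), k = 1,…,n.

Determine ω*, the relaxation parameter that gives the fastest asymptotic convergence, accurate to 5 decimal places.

½·tridiag(1,0,1) at n=168: λ_k = cos(kπ/169); max |λ| at k=1 ⇒ ρ_J = cos(π/169) ≈ 0.99983.
√(1 − cos²(π/169)) = sin(π/169) ≈ 0.018588.
ω* = 2 / (1 + 0.018588) = 2 / 1.018588 ≈ 1.96350.
ρ(B_{ω*}) = ω*−1 = 0.96350

ω* = 1.96350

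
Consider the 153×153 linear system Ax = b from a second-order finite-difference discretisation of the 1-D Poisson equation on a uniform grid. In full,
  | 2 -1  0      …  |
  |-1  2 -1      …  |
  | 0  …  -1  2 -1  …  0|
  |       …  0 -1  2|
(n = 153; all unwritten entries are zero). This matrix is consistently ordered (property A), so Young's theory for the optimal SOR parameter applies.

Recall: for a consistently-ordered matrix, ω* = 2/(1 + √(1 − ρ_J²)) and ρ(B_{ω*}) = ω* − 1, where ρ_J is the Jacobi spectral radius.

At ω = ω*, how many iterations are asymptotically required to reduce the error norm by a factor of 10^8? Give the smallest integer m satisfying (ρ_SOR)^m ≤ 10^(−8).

m = 452

½·tridiag(1,0,1) at n=153: λ_k = cos(kπ/154); max |λ| at k=1 ⇒ ρ_J = cos(π/154) ≈ 0.9997919.
√(1 − cos²(π/154)) = sin(π/154) ≈ 0.0203985.
[ω*] 2 ÷ (1 + 0.0203985) = 2 ÷ 1.0203985 = 1.9600186.
At ω = 1.9600186 every |λ(B_ω)| = ω−1, so ρ_SOR = 0.9600186.
For 8 digits: m = 8·ln10 / (−ln 0.9600186) = 18.4207/0.0408026 = 451.459; round up → m = 452.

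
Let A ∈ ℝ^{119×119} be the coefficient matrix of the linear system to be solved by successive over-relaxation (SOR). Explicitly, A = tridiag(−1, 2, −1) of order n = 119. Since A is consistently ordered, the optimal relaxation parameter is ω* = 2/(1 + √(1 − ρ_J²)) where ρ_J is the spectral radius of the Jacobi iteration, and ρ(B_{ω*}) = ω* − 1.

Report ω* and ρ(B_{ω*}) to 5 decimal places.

B_J for the 119×119 system has eigenvalues cos(kπ/120); ρ_J = cos(π/120) = 0.99966.
√(1−ρ_J²) = |sin(π/120)| = 0.026177
ω* = 2/(1+0.026177) = 1.94898
[ρ_SOR] ω* − 1 = 0.94898.

ω* = 1.94898, ρ_SOR = 0.94898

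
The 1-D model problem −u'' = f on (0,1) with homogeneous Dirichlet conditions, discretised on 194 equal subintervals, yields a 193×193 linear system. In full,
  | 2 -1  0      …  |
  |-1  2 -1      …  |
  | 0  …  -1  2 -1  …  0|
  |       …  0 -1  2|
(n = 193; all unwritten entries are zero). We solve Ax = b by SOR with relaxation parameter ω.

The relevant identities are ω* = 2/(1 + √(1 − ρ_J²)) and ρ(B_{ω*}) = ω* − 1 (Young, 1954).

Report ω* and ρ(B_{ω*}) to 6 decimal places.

ρ_J = max_k |cos(kπ/194)| = cos(π/194) = 0.999869
√(1 − cos²(π/194)) = sin(π/194) ≈ 0.0161931.
ω* = 2 / (1 + 0.0161931) = 2 / 1.0161931 ≈ 1.968130.
[ρ_SOR] ω* − 1 = 0.968130.

ω* = 1.968130, ρ_SOR = 0.968130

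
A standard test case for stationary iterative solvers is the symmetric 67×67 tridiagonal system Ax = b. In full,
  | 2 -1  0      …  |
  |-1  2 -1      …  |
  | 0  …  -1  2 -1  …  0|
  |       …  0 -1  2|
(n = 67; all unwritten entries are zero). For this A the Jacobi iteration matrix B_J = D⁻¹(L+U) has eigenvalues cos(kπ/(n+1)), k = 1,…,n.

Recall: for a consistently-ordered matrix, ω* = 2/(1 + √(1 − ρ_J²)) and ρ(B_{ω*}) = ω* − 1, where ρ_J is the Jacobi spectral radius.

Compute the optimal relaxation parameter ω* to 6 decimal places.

ω* = 1.911711

[ρ_J] n=67: ρ(B_J) = cos(π/(n+1)) = cos(π/68) = 0.998933.
1 − cos²(π/68) = sin²(π/68) ⇒ √(1−ρ_J²) = sin(π/68) = 0.0461835.
So ω* = 2/1.0461835 = 1.911711 (Young).
ρ(B_{ω*}) = ω*−1 = 0.911711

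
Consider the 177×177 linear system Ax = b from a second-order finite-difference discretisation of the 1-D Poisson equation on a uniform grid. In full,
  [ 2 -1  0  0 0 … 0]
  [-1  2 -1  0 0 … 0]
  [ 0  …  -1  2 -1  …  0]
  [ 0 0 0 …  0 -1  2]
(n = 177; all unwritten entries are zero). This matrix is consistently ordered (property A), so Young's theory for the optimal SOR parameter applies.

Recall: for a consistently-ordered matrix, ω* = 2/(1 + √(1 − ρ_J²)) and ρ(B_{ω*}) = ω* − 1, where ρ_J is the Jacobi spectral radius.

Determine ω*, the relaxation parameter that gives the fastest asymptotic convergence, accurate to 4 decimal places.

½·tridiag(1,0,1) at n=177: λ_k = cos(kπ/178); max |λ| at k=1 ⇒ ρ_J = cos(π/178) ≈ 0.9998.
√(1−ρ_J²) simplifies to sin(π/178) = 0.01765.
ω* = 2/(1 + 0.01765) = 2/1.01765 = 1.9653.
ρ_SOR = ω* − 1 = 1.9653 − 1 = 0.9653.

ω* = 1.9653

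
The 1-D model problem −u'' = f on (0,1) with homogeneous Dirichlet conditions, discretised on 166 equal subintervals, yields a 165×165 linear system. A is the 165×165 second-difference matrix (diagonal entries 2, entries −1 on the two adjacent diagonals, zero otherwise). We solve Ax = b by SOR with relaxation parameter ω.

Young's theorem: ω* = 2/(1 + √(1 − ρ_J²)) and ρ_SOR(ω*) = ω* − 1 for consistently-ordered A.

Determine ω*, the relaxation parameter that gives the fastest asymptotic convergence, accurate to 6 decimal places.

ω* = 1.962855

n=165: λ(B_J) = 1 − λ(A)/2 = cos(kπ/166); k=1 gives ρ_J = 0.999821.
root = sin(π/166) = 0.0189241  (since 1−cos² = sin²).
ω* = 2/(1+0.0189241) = 1.962855
[ρ_SOR] ω* − 1 = 0.962855.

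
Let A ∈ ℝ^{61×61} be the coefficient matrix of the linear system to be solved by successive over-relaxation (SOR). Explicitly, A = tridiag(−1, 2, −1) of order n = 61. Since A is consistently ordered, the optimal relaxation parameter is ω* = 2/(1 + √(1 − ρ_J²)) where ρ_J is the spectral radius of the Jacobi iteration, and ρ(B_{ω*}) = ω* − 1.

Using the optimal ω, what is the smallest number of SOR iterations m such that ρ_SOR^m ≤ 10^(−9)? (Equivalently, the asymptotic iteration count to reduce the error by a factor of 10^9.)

[ρ_J] n=61: ρ(B_J) = cos(π/(n+1)) = cos(π/62) = 0.9987165.
root = sin(π/62) = 0.0506492  (since 1−cos² = sin²).
[ω*] 2 ÷ (1 + 0.0506492) = 2 ÷ 1.0506492 = 1.9035849.
[ρ_SOR] ω* − 1 = 0.9035849.
9·ln10 = 20.7233; −ln(0.9035849) = 0.101385; m = ⌈20.7233/0.101385⌉ = ⌈204.402⌉ = 205.

m = 205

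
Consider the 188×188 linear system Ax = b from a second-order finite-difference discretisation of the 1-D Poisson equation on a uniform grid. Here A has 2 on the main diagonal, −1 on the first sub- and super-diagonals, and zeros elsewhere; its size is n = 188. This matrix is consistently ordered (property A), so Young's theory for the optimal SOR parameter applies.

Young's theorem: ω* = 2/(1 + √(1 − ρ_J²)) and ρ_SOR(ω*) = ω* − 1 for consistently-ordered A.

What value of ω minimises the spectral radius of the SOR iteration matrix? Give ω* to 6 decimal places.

½·tridiag(1,0,1) at n=188: λ_k = cos(kπ/189); max |λ| at k=1 ⇒ ρ_J = cos(π/189) ≈ 0.999862.
√(1−ρ_J²) = |sin(π/189)| = 0.0166214
Young: ω* = 2/(1+√(1−ρ_J²)) = 2/(1+0.0166214) = 2/1.0166214 = 1.967301.
ρ_SOR = ω* − 1 = 1.967301 − 1 = 0.967301.

ω* = 1.967301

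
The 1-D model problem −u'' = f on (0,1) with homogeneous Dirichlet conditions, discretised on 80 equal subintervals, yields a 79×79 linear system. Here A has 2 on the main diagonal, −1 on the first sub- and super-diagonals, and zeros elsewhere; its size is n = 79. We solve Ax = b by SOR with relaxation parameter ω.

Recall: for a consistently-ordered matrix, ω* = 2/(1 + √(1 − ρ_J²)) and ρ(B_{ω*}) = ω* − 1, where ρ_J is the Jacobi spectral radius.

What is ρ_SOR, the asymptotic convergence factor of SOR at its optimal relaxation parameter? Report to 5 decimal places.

ρ_SOR = 0.92445

[ρ_J] n=79: ρ(B_J) = cos(π/(n+1)) = cos(π/80) = 0.99923.
√(1 − cos²(π/80)) = sin(π/80) ≈ 0.039260.
[ω*] 2 ÷ (1 + 0.039260) = 2 ÷ 1.039260 = 1.92445.
Hence ρ(B_{ω*}) = 1.92445 − 1 = 0.92445.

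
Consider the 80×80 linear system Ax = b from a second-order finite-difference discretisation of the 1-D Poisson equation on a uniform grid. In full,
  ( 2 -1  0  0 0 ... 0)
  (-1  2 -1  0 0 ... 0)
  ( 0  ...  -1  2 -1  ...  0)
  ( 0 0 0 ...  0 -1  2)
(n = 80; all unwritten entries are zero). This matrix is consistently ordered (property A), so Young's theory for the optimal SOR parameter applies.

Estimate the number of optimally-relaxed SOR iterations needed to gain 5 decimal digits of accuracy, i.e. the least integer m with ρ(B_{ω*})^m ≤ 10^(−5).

m = 149

[ρ_J] n=80: ρ(B_J) = cos(π/(n+1)) = cos(π/81) = 0.9992480.
root = sin(π/81) = 0.0387754  (since 1−cos² = sin²).
ω* = 2/(1 + 0.0387754) = 2/1.0387754 = 1.9253440.
[ρ_SOR] ω* − 1 = 0.9253440.
(0.9253440)^m ≤ 10^{−5}  ⇒  m·ln(0.9253440) ≤ −5·ln10  ⇒  m ≥ 148.382  ⇒  m = 149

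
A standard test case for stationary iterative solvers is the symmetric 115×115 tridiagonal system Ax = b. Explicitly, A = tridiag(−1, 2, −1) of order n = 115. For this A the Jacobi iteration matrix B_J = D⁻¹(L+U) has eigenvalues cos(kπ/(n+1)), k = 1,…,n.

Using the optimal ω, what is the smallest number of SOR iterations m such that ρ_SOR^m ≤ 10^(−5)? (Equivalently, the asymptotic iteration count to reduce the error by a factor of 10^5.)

B_J for the 115×115 system has eigenvalues cos(kπ/116); ρ_J = cos(π/116) = 0.9996333.
√(1−ρ_J²) = |sin(π/116)| = 0.0270794
ω* = 2/(1 + 0.0270794) = 2/1.0270794 = 1.9472691.
At ω = 1.9472691 every |λ(B_ω)| = ω−1, so ρ_SOR = 0.9472691.
5·ln10 = 11.5129; −ln(0.9472691) = 0.0541721; m = ⌈11.5129/0.0541721⌉ = ⌈212.525⌉ = 213.

m = 213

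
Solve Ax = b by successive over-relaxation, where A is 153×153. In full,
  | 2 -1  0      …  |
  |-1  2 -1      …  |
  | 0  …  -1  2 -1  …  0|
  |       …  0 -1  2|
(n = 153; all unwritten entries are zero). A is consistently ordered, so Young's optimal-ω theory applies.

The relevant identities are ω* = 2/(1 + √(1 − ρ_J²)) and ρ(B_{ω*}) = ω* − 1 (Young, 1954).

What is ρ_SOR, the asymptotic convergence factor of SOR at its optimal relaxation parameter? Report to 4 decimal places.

ρ_SOR = 0.9600

ρ_J = max_k |cos(kπ/154)| = cos(π/154) = 0.9998
√(1−ρ_J²) = |sin(π/154)| = 0.02040
ω* = 2/(1+0.02040) = 1.9600
ρ(B_{ω*}) = ω*−1 = 0.9600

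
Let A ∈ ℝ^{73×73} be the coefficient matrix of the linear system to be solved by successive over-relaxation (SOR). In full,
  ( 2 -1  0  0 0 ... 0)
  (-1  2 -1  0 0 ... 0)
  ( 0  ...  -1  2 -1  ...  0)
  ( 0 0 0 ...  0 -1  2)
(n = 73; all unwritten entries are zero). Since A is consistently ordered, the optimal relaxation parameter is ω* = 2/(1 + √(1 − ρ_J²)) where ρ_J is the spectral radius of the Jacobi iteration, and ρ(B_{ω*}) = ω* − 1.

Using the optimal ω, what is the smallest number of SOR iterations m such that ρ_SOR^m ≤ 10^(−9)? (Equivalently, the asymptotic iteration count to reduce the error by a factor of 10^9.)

m = 244

B_J for the 73×73 system has eigenvalues cos(kπ/74); ρ_J = cos(π/74) = 0.9990990.
√(1 − cos²(π/74)) = sin(π/74) ≈ 0.0424412.
ω* = 2/(1 + 0.0424412) = 2/1.0424412 = 1.9185734.
Hence ρ(B_{ω*}) = 1.9185734 − 1 = 0.9185734.
ρ_SOR^m ≤ 10^(−9) ⇔ m ≥ 9·ln10/(−ln 0.9185734) = 20.7233/0.0849335 = 243.994; m = ⌈243.994⌉ = 244.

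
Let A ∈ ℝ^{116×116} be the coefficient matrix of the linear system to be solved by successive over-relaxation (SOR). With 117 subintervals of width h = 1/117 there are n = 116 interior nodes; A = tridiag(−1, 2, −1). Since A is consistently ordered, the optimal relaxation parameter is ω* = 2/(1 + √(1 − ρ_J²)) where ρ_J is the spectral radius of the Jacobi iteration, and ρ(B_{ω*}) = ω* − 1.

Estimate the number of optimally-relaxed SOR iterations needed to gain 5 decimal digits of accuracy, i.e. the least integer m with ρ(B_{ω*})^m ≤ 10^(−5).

m = 215

ρ_J = max_k |cos(kπ/117)| = cos(π/117) = 0.9996395
√(1−ρ_J²) = |sin(π/117)| = 0.0268480
ω* = 2/(1 + 0.0268480) = 2/1.0268480 = 1.9477079.
ρ(B_{ω*}) = ω*−1 = 0.9477079
5·ln10 = 11.5129; −ln(0.9477079) = 0.0537089; m = ⌈11.5129/0.0537089⌉ = ⌈214.357⌉ = 215.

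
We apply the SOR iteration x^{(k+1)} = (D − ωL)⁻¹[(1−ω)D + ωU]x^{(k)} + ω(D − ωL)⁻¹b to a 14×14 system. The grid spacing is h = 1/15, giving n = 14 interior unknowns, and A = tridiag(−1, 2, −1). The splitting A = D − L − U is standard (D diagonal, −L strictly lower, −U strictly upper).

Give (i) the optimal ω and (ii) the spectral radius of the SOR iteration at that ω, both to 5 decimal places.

ω* = 1.65575, ρ_SOR = 0.65575

spectrum of D⁻¹(L+U) = {cos(kπ/15) : 1≤k≤14}; ρ_J = cos(π/15) = 0.97815.
√(1−ρ_J²) = |sin(π/15)| = 0.207912
So ω* = 2/1.207912 = 1.65575 (Young).
[ρ_SOR] ω* − 1 = 0.65575.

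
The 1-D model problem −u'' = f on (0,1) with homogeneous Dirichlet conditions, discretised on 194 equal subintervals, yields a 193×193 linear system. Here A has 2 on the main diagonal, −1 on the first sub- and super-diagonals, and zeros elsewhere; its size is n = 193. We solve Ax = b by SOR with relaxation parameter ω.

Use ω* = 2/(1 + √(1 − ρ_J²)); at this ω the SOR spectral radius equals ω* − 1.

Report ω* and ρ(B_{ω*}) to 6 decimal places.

ω* = 1.968130, ρ_SOR = 0.968130

[ρ_J] n=193: ρ(B_J) = cos(π/(n+1)) = cos(π/194) = 0.999869.
√(1−ρ_J²) = |sin(π/194)| = 0.0161931
Young: ω* = 2/(1+√(1−ρ_J²)) = 2/(1+0.0161931) = 2/1.0161931 = 1.968130.
ρ(B_{ω*}) = ω*−1 = 0.968130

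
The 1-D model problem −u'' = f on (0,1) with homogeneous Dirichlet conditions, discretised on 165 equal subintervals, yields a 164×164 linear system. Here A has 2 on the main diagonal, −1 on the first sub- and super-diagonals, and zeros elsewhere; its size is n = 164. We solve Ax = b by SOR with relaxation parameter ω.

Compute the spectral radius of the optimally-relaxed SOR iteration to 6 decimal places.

spectrum of D⁻¹(L+U) = {cos(kπ/165) : 1≤k≤164}; ρ_J = cos(π/165) = 0.999819.
1 − cos²(π/165) = sin²(π/165) ⇒ √(1−ρ_J²) = sin(π/165) = 0.0190388.
Then 2/(1+√(1−ρ_J²)) = 2/(1+0.0190388); ω* = 2/1.0190388 = 1.962634.
ρ_SOR = ω* − 1 = 1.962634 − 1 = 0.962634.

ρ_SOR = 0.962634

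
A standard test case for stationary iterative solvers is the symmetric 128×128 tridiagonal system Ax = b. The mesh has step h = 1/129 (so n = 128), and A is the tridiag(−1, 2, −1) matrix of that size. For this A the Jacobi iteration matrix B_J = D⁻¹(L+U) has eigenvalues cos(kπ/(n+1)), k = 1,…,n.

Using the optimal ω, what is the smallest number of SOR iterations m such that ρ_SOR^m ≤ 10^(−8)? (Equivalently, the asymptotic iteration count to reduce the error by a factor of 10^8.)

m = 379

ρ_J = max_k |cos(kπ/129)| = cos(π/129) = 0.9997035
√(1−ρ_J²) simplifies to sin(π/129) = 0.0243510.
Young: ω* = 2/(1+√(1−ρ_J²)) = 2/(1+0.0243510) = 2/1.0243510 = 1.9524558.
ρ_SOR = ω* − 1 = 1.9524558 − 1 = 0.9524558.
For 8 digits: m = 8·ln10 / (−ln 0.9524558) = 18.4207/0.0487116 = 378.158; round up → m = 379.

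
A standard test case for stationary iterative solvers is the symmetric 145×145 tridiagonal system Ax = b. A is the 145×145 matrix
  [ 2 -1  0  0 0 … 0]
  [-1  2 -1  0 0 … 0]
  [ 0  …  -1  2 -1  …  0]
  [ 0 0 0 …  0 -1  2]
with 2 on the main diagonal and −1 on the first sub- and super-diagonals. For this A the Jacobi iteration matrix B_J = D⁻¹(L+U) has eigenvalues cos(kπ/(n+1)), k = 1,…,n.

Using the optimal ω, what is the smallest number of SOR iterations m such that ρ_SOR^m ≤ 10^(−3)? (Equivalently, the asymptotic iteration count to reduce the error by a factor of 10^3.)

m = 161

n=145: λ(B_J) = 1 − λ(A)/2 = cos(kπ/146); k=1 gives ρ_J = 0.9997685.
1 − cos²(π/146) = sin²(π/146) ⇒ √(1−ρ_J²) = sin(π/146) = 0.0215161.
Young: ω* = 2/(1+√(1−ρ_J²)) = 2/(1+0.0215161) = 2/1.0215161 = 1.9578742.
and ρ(B_{ω*}) = 1.9578742 − 1 = 0.9578742.
3·ln10 = 6.90776; −ln(0.9578742) = 0.0430388; m = ⌈6.90776/0.0430388⌉ = ⌈160.501⌉ = 161.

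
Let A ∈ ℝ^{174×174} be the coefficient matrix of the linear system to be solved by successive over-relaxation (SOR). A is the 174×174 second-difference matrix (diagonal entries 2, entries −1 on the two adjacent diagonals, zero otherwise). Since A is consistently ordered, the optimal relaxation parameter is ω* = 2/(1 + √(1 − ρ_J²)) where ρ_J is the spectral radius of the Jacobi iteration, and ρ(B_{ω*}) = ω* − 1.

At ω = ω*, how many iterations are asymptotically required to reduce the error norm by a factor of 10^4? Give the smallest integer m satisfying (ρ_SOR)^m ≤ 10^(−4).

B_J for the 174×174 system has eigenvalues cos(kπ/175); ρ_J = cos(π/175) = 0.9998389.
1 − cos²(π/175) = sin²(π/175) ⇒ √(1−ρ_J²) = sin(π/175) = 0.0179510.
ω* = 2/(1 + 0.0179510) = 2/1.0179510 = 1.9647311.
and ρ(B_{ω*}) = 1.9647311 − 1 = 0.9647311.
Need (0.9647311)^m ≤ 10^(−4): m ≥ 4·ln10/|ln 0.9647311| = 9.21034/0.0359059 = 256.513 ⇒ m = 257.

m = 257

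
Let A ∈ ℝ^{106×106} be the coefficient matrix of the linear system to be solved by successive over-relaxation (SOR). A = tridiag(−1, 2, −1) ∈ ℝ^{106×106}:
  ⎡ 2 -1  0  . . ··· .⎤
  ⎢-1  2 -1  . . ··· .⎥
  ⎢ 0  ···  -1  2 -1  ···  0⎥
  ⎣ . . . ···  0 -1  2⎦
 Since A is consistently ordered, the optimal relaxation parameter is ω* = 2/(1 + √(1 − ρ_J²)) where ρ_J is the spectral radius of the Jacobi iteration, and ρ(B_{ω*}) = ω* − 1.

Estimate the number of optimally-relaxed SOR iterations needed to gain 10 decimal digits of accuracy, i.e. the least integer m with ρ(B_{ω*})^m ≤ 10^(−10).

m = 393

½·tridiag(1,0,1) at n=106: λ_k = cos(kπ/107); max |λ| at k=1 ⇒ ρ_J = cos(π/107) ≈ 0.9995690.
√(1 − cos²(π/107)) = sin(π/107) ≈ 0.0293565.
ω* = 2/(1+0.0293565) = 1.9429615
ρ_SOR = ω* − 1 = 1.9429615 − 1 = 0.9429615.
For 10 digits: m = 10·ln10 / (−ln 0.9429615) = 23.0259/0.0587298 = 392.065; round up → m = 393.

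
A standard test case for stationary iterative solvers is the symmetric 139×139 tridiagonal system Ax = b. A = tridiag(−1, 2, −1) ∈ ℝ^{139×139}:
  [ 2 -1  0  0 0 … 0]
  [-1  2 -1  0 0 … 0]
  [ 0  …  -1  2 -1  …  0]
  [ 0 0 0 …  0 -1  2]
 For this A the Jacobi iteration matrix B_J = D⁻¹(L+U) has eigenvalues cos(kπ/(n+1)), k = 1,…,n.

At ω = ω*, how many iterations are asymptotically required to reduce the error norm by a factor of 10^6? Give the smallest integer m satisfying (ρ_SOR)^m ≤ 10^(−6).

spectrum of D⁻¹(L+U) = {cos(kπ/140) : 1≤k≤139}; ρ_J = cos(π/140) = 0.9997482.
√(1−ρ_J²) = |sin(π/140)| = 0.0224381
Then 2/(1+√(1−ρ_J²)) = 2/(1+0.0224381); ω* = 2/1.0224381 = 1.9561086.
ρ_SOR = ω* − 1 = 1.9561086 − 1 = 0.9561086.
6·ln10 = 13.8155; −ln(0.9561086) = 0.0448838; m = ⌈13.8155/0.0448838⌉ = ⌈307.806⌉ = 308.

m = 308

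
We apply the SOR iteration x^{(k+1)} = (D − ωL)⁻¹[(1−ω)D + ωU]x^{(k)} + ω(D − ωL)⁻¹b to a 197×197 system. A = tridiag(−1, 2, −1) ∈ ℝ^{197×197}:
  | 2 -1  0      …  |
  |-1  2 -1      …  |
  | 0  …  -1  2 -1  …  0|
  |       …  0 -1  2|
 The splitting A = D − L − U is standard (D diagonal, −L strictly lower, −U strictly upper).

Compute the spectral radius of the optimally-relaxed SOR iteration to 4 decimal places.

spectrum of D⁻¹(L+U) = {cos(kπ/198) : 1≤k≤197}; ρ_J = cos(π/198) = 0.9999.
root = sin(π/198) = 0.01587  (since 1−cos² = sin²).
ω* = 2 / (1 + 0.01587) = 2 / 1.01587 ≈ 1.9688.
[ρ_SOR] ω* − 1 = 0.9688.

ρ_SOR = 0.9688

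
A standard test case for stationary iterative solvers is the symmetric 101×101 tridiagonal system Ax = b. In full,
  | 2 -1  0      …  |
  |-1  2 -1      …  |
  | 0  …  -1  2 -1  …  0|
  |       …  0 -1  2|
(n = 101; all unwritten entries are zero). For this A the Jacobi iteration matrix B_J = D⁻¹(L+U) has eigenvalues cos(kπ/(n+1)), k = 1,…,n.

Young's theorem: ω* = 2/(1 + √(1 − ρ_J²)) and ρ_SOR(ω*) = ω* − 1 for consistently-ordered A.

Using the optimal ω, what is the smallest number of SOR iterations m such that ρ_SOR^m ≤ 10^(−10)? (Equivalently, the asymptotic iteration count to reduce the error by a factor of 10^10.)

With n=101, ρ(Jacobi) = cos(π/102) = 0.9995257.
root = sin(π/102) = 0.0307951  (since 1−cos² = sin²).
ω* = 2/(1+0.0307951) = 1.9402498
[ρ_SOR] ω* − 1 = 0.9402498.
m ≥ 10·ln10 / (−ln 0.9402498) = 373.738; smallest integer m = 374.

m = 374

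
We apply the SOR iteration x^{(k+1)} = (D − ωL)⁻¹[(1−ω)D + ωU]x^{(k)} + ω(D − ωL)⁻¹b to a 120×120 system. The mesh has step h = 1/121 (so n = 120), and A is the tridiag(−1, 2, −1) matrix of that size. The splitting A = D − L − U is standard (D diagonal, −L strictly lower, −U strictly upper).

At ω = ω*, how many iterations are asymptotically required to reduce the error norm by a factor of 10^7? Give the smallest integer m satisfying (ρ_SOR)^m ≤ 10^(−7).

ρ_J = max_k |cos(kπ/121)| = cos(π/121) = 0.9996630
root = sin(π/121) = 0.0259607  (since 1−cos² = sin²).
ω* = 2/(1+0.0259607) = 1.9493924
[ρ_SOR] ω* − 1 = 0.9493924.
(0.9493924)^m ≤ 10^{−7}  ⇒  m·ln(0.9493924) ≤ −7·ln10  ⇒  m ≥ 310.363  ⇒  m = 311

m = 311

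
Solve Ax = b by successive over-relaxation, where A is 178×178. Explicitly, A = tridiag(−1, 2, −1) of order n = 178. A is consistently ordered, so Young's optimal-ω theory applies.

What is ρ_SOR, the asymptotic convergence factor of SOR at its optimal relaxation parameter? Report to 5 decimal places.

ρ_J = max_k |cos(kπ/179)| = cos(π/179) = 0.99985
√(1−ρ_J²) = |sin(π/179)| = 0.017550
Young: ω* = 2/(1+√(1−ρ_J²)) = 2/(1+0.017550) = 2/1.017550 = 1.96551.
ρ(B_{ω*}) = ω*−1 = 0.96551

ρ_SOR = 0.96551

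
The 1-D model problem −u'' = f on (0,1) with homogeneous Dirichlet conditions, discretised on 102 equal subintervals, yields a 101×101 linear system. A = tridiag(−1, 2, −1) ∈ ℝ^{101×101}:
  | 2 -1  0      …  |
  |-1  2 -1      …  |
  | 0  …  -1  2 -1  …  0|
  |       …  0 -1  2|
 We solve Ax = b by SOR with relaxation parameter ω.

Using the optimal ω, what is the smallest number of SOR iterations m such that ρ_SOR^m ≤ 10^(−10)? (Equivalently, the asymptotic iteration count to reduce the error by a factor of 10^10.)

m = 374

ρ_J = max_k |cos(kπ/102)| = cos(π/102) = 0.9995257
√(1 − cos²(π/102)) = sin(π/102) ≈ 0.0307951.
So ω* = 2/1.0307951 = 1.9402498 (Young).
and ρ(B_{ω*}) = 1.9402498 − 1 = 0.9402498.
For 10 digits: m = 10·ln10 / (−ln 0.9402498) = 23.0259/0.0616097 = 373.738; round up → m = 374.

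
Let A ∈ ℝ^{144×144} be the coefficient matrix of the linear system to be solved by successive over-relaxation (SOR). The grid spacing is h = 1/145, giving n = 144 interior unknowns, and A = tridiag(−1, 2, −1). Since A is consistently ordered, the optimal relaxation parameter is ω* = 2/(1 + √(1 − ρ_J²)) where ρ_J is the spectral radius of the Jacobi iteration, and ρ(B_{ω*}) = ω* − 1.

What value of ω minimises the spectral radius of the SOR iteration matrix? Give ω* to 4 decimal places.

ω* = 1.9576

[ρ_J] n=144: ρ(B_J) = cos(π/(n+1)) = cos(π/145) = 0.9998.
root = sin(π/145) = 0.02166  (since 1−cos² = sin²).
ω* = 2/(1+0.02166) = 1.9576
[ρ_SOR] ω* − 1 = 0.9576.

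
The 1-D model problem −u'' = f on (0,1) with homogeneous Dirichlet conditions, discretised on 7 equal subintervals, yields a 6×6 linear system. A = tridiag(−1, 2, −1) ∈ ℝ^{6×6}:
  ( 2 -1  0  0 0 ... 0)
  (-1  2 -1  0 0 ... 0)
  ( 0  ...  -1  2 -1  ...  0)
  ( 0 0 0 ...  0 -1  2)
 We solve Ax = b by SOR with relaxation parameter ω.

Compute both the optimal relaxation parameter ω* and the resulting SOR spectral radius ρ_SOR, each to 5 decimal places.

n=6: λ(B_J) = 1 − λ(A)/2 = cos(kπ/7); k=1 gives ρ_J = 0.90097.
√(1−ρ_J²) simplifies to sin(π/7) = 0.433884.
Then 2/(1+√(1−ρ_J²)) = 2/(1+0.433884); ω* = 2/1.433884 = 1.39481.
[ρ_SOR] ω* − 1 = 0.39481.

ω* = 1.39481, ρ_SOR = 0.39481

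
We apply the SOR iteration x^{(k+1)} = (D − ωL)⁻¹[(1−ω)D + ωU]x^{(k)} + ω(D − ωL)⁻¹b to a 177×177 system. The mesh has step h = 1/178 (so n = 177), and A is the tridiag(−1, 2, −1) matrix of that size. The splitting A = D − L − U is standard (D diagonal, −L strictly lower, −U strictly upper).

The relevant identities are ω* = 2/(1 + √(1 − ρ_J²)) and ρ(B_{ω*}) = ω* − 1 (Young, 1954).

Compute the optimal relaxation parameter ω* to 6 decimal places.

ω* = 1.965315

B_J for the 177×177 system has eigenvalues cos(kπ/178); ρ_J = cos(π/178) = 0.999844.
√(1−ρ_J²) = |sin(π/178)| = 0.0176485
[ω*] 2 ÷ (1 + 0.0176485) = 2 ÷ 1.0176485 = 1.965315.
Hence ρ(B_{ω*}) = 1.965315 − 1 = 0.965315.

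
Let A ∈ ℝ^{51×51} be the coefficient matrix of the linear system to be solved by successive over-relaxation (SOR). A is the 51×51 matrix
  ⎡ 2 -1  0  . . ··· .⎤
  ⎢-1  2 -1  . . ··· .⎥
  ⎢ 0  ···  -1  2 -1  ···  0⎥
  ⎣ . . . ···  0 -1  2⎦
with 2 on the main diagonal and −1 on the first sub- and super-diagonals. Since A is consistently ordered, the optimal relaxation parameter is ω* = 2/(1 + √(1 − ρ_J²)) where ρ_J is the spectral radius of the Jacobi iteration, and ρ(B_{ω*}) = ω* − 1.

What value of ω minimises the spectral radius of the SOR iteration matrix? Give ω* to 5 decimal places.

ρ_J = max_k |cos(kπ/52)| = cos(π/52) = 0.99818
√(1−ρ_J²) = |sin(π/52)| = 0.060378
ω* = 2/(1+0.060378) = 1.88612
ρ(B_{ω*}) = ω*−1 = 0.88612

ω* = 1.88612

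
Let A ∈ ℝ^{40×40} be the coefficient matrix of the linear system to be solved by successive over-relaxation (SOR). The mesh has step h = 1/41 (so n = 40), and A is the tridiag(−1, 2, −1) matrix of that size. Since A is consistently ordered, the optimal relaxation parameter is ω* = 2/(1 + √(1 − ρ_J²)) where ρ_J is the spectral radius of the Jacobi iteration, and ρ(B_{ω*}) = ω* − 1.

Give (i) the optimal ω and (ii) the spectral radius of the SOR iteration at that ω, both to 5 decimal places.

ω* = 1.85779, ρ_SOR = 0.85779

[ρ_J] n=40: ρ(B_J) = cos(π/(n+1)) = cos(π/41) = 0.99707.
√(1 − cos²(π/41)) = sin(π/41) ≈ 0.076549.
So ω* = 2/1.076549 = 1.85779 (Young).
ρ_SOR = ω* − 1 ≈ 0.85779.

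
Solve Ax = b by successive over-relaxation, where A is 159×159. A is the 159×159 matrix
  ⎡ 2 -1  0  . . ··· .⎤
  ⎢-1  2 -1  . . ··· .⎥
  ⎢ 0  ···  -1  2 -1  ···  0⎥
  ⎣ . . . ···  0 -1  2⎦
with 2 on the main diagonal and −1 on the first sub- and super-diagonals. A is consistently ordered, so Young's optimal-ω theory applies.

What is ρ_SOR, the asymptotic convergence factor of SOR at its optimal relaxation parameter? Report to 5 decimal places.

ρ_J = max_k |cos(kπ/160)| = cos(π/160) = 0.99981
√(1−ρ_J²) = |sin(π/160)| = 0.019634
[ω*] 2 ÷ (1 + 0.019634) = 2 ÷ 1.019634 = 1.96149.
[ρ_SOR] ω* − 1 = 0.96149.

ρ_SOR = 0.96149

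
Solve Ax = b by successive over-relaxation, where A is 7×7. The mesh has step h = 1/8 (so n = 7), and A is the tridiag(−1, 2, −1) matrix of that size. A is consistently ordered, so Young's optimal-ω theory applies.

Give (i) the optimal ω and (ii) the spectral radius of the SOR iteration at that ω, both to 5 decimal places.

ω* = 1.44646, ρ_SOR = 0.44646

[ρ_J] n=7: ρ(B_J) = cos(π/(n+1)) = cos(π/8) = 0.92388.
√(1 − cos²(π/8)) = sin(π/8) ≈ 0.382683.
ω* = 2/(1 + 0.382683) = 2/1.382683 = 1.44646.
ρ(B_{ω*}) = ω*−1 = 0.44646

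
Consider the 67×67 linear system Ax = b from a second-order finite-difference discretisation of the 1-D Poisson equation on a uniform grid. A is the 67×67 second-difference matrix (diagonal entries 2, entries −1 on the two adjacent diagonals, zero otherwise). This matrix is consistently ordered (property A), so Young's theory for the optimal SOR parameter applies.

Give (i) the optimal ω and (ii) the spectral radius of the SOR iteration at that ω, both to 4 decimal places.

ρ_J = max_k |cos(kπ/68)| = cos(π/68) = 0.9989
√(1−ρ_J²) simplifies to sin(π/68) = 0.04618.
ω* = 2 / (1 + 0.04618) = 2 / 1.04618 ≈ 1.9117.
ρ_SOR = ω* − 1 ≈ 0.9117.

ω* = 1.9117, ρ_SOR = 0.9117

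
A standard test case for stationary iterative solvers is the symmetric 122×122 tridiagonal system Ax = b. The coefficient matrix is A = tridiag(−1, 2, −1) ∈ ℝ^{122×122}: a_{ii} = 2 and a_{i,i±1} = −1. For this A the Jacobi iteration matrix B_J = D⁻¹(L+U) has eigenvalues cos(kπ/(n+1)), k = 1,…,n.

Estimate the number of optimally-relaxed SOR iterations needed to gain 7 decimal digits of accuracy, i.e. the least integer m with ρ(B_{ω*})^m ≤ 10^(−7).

m = 316

n=122: λ(B_J) = 1 − λ(A)/2 = cos(kπ/123); k=1 gives ρ_J = 0.9996738.
√(1 − cos²(π/123)) = sin(π/123) ≈ 0.0255386.
So ω* = 2/1.0255386 = 1.9501948 (Young).
Hence ρ(B_{ω*}) = 1.9501948 − 1 = 0.9501948.
(0.9501948)^m ≤ 10^{−7}  ⇒  m·ln(0.9501948) ≤ −7·ln10  ⇒  m ≥ 315.495  ⇒  m = 316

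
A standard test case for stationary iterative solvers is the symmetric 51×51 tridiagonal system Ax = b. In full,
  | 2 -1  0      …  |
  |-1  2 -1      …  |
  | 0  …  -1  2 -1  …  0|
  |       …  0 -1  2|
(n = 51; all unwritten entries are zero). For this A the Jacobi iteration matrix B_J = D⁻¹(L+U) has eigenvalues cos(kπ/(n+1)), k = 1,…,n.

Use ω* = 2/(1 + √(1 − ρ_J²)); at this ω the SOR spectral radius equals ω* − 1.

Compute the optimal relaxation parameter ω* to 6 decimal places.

[ρ_J] n=51: ρ(B_J) = cos(π/(n+1)) = cos(π/52) = 0.998176.
1 − cos²(π/52) = sin²(π/52) ⇒ √(1−ρ_J²) = sin(π/52) = 0.0603785.
Young: ω* = 2/(1+√(1−ρ_J²)) = 2/(1+0.0603785) = 2/1.0603785 = 1.886119.
ρ_SOR = ω* − 1 = 1.886119 − 1 = 0.886119.

ω* = 1.886119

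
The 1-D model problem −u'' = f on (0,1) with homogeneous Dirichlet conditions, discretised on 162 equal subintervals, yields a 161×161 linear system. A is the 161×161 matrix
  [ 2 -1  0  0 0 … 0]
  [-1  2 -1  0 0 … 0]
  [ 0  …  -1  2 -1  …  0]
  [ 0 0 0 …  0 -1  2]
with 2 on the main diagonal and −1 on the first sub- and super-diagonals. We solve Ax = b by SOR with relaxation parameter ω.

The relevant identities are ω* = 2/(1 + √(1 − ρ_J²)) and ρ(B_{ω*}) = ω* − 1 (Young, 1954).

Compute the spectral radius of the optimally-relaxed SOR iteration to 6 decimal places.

ρ_SOR = 0.961955

B_J for the 161×161 system has eigenvalues cos(kπ/162); ρ_J = cos(π/162) = 0.999812.
√(1−ρ_J²) simplifies to sin(π/162) = 0.0193913.
ω* = 2/(1+0.0193913) = 1.961955
At ω = 1.961955 every |λ(B_ω)| = ω−1, so ρ_SOR = 0.961955.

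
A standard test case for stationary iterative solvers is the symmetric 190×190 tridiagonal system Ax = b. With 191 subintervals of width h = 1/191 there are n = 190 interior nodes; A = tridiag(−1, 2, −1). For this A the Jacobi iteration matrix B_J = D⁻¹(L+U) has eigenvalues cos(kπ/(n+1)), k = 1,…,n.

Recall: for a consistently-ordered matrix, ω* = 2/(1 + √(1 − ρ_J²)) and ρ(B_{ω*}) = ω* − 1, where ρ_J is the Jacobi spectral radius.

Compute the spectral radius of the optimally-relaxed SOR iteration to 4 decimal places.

With n=190, ρ(Jacobi) = cos(π/191) = 0.9999.
√(1−ρ_J²) = |sin(π/191)| = 0.01645
Young: ω* = 2/(1+√(1−ρ_J²)) = 2/(1+0.01645) = 2/1.01645 = 1.9676.
ρ_SOR = ω* − 1 ≈ 0.9676.

ρ_SOR = 0.9676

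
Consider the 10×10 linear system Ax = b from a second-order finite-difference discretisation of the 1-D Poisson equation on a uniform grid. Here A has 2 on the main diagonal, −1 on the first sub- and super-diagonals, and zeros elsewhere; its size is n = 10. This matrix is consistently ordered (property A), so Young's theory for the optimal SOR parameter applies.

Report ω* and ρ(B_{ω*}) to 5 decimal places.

½·tridiag(1,0,1) at n=10: λ_k = cos(kπ/11); max |λ| at k=1 ⇒ ρ_J = cos(π/11) ≈ 0.95949.
√(1 − cos²(π/11)) = sin(π/11) ≈ 0.281733.
ω* = 2 / (1 + 0.281733) = 2 / 1.281733 ≈ 1.56039.
and ρ(B_{ω*}) = 1.56039 − 1 = 0.56039.

ω* = 1.56039, ρ_SOR = 0.56039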